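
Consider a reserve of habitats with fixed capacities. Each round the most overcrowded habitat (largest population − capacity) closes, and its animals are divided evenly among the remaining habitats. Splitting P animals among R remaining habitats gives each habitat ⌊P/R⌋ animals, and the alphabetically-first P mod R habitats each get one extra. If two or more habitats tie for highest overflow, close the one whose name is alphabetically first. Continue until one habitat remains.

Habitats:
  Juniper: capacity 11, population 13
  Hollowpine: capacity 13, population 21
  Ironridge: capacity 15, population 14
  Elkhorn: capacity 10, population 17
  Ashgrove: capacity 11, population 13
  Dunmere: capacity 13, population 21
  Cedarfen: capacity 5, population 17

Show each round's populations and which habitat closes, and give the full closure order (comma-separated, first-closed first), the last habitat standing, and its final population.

Closure order: Cedarfen, Dunmere, Hollowpine, Elkhorn, Ashgrove, Ironridge
Last habitat: Juniper with 116 animals

Round 1: Ashgrove=13 Cedarfen=17 Dunmere=21 Elkhorn=17 Hollowpine=21 Ironridge=14 Juniper=13 → close Cedarfen (overflow 12)
  17÷6 = 2 each, +1 to first 5
Round 2: Ashgrove=16 Dunmere=24 Elkhorn=20 Hollowpine=24 Ironridge=17 Juniper=15 → close Dunmere (overflow 11)
  24÷5 = 4 each, +1 to first 4
Round 3: Ashgrove=21 Elkhorn=25 Hollowpine=29 Ironridge=22 Juniper=19 → close Hollowpine (overflow 16)
  29÷4 = 7 each, +1 to first 1
Round 4: Ashgrove=29 Elkhorn=32 Ironridge=29 Juniper=26 → close Elkhorn (overflow 22)
  32÷3 = 10 each, +1 to first 2
Round 5: Ashgrove=40 Ironridge=40 Juniper=36 → close Ashgrove (overflow 29)
  40÷2 = 20 each, +1 to first 0
Round 6: Ironridge=60 Juniper=56 → close Ironridge (overflow 45)
  60÷1 = 60 each, +1 to first 0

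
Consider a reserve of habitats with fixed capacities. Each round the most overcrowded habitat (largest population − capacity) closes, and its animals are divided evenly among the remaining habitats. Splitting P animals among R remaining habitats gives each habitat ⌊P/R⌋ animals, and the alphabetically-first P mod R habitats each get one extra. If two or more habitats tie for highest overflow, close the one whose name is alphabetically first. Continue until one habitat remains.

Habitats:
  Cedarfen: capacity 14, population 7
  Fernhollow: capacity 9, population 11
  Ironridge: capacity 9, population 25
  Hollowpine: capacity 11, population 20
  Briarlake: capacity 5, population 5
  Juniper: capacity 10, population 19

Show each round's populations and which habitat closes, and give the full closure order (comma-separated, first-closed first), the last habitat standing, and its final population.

Round 1: Briarlake=5 Cedarfen=7 Fernhollow=11 Hollowpine=20 Ironridge=25 Juniper=19 → close Ironridge (overflow 16)
  25÷5 = 5 each, +1 to first 0
Round 2: Briarlake=10 Cedarfen=12 Fernhollow=16 Hollowpine=25 Juniper=24 → close Hollowpine (overflow 14)
  25÷4 = 6 each, +1 to first 1
Round 3: Briarlake=17 Cedarfen=18 Fernhollow=22 Juniper=30 → close Juniper (overflow 20)
  30÷3 = 10 each, +1 to first 0
Round 4: Briarlake=27 Cedarfen=28 Fernhollow=32 → close Fernhollow (overflow 23)
  32÷2 = 16 each, +1 to first 0
Round 5: Briarlake=43 Cedarfen=44 → close Briarlake (overflow 38)
  43÷1 = 43 each, +1 to first 0

Closure order: Ironridge, Hollowpine, Juniper, Fernhollow, Briarlake
Last habitat: Cedarfen with 87 animals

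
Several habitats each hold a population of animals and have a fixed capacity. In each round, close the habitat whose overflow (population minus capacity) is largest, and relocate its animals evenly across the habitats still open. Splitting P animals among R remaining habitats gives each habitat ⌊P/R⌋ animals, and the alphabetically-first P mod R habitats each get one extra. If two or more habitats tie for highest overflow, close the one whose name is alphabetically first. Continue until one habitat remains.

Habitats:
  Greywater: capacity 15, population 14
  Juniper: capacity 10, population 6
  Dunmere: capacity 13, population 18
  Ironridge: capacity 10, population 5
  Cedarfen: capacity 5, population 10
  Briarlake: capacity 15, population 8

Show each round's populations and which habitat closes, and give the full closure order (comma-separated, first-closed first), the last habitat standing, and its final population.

Round 1: Briarlake=8 Cedarfen=10 Dunmere=18 Greywater=14 Ironridge=5 Juniper=6 → close Cedarfen (overflow 5)
  10÷5 = 2 each, +1 to first 0
Round 2: Briarlake=10 Dunmere=20 Greywater=16 Ironridge=7 Juniper=8 → close Dunmere (overflow 7)
  20÷4 = 5 each, +1 to first 0
Round 3: Briarlake=15 Greywater=21 Ironridge=12 Juniper=13 → close Greywater (overflow 6)
  21÷3 = 7 each, +1 to first 0
Round 4: Briarlake=22 Ironridge=19 Juniper=20 → close Juniper (overflow 10)
  20÷2 = 10 each, +1 to first 0
Round 5: Briarlake=32 Ironridge=29 → close Ironridge (overflow 19)
  29÷1 = 29 each, +1 to first 0

Closure order: Cedarfen, Dunmere, Greywater, Juniper, Ironridge
Last habitat: Briarlake with 61 animals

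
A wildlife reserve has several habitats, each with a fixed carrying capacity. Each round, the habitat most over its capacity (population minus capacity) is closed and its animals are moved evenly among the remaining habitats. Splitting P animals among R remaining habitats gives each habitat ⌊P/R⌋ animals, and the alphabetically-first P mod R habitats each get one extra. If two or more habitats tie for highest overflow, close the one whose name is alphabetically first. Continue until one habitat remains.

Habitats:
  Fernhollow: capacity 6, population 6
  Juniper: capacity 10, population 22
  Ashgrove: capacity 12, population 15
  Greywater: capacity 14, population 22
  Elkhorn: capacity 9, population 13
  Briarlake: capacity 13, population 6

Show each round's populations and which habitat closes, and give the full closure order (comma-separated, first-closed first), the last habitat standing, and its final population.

Round 1: Ashgrove=15 Briarlake=6 Elkhorn=13 Fernhollow=6 Greywater=22 Juniper=22 → close Juniper (overflow 12)
  22÷5 = 4 each, +1 to first 2
Round 2: Ashgrove=20 Briarlake=11 Elkhorn=17 Fernhollow=10 Greywater=26 → close Greywater (overflow 12)
  26÷4 = 6 each, +1 to first 2
Round 3: Ashgrove=27 Briarlake=18 Elkhorn=23 Fernhollow=16 → close Ashgrove (overflow 15)
  27÷3 = 9 each, +1 to first 0
Round 4: Briarlake=27 Elkhorn=32 Fernhollow=25 → close Elkhorn (overflow 23)
  32÷2 = 16 each, +1 to first 0
Round 5: Briarlake=43 Fernhollow=41 → close Fernhollow (overflow 35)
  41÷1 = 41 each, +1 to first 0

Closure order: Juniper, Greywater, Ashgrove, Elkhorn, Fernhollow
Last habitat: Briarlake with 84 animals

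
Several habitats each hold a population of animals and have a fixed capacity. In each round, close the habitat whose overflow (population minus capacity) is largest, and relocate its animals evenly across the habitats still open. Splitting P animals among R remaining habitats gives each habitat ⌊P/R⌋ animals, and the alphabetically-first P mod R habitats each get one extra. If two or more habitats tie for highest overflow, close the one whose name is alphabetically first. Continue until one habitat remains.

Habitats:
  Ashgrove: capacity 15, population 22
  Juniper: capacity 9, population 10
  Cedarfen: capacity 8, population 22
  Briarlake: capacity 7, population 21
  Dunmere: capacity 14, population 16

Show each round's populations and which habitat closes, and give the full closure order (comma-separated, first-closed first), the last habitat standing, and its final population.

Closure order: Briarlake, Cedarfen, Ashgrove, Dunmere
Last habitat: Juniper with 91 animals

Round 1: Ashgrove=22 Briarlake=21 Cedarfen=22 Dunmere=16 Juniper=10 → close Briarlake (overflow 14)
  21÷4 = 5 each, +1 to first 1
Round 2: Ashgrove=28 Cedarfen=27 Dunmere=21 Juniper=15 → close Cedarfen (overflow 19)
  27÷3 = 9 each, +1 to first 0
Round 3: Ashgrove=37 Dunmere=30 Juniper=24 → close Ashgrove (overflow 22)
  37÷2 = 18 each, +1 to first 1
Round 4: Dunmere=49 Juniper=42 → close Dunmere (overflow 35)
  49÷1 = 49 each, +1 to first 0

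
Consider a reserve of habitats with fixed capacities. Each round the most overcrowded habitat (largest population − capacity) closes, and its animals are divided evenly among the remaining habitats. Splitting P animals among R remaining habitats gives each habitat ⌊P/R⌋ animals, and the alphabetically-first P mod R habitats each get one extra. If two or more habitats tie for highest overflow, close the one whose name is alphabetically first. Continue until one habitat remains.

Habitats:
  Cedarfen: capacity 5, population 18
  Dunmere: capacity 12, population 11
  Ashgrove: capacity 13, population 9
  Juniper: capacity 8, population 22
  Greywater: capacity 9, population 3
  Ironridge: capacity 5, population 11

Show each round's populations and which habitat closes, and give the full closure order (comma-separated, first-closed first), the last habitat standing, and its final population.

Round 1: Ashgrove=9 Cedarfen=18 Dunmere=11 Greywater=3 Ironridge=11 Juniper=22 → close Juniper (overflow 14)
  22÷5 = 4 each, +1 to first 2
Round 2: Ashgrove=14 Cedarfen=23 Dunmere=15 Greywater=7 Ironridge=15 → close Cedarfen (overflow 18)
  23÷4 = 5 each, +1 to first 3
Round 3: Ashgrove=20 Dunmere=21 Greywater=13 Ironridge=20 → close Ironridge (overflow 15)
  20÷3 = 6 each, +1 to first 2
Round 4: Ashgrove=27 Dunmere=28 Greywater=19 → close Dunmere (overflow 16)
  28÷2 = 14 each, +1 to first 0
Round 5: Ashgrove=41 Greywater=33 → close Ashgrove (overflow 28)
  41÷1 = 41 each, +1 to first 0

Closure order: Juniper, Cedarfen, Ironridge, Dunmere, Ashgrove
Last habitat: Greywater with 74 animals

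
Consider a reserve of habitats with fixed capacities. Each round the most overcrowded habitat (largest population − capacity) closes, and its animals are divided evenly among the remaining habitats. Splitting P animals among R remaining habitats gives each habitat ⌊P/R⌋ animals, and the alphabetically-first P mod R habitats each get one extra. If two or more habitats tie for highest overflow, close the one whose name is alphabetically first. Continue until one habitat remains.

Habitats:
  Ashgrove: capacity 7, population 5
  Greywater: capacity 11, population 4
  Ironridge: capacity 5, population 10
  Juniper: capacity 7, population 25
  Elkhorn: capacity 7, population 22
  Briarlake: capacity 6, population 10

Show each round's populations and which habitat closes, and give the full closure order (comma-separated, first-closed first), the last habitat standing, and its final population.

Round 1: Ashgrove=5 Briarlake=10 Elkhorn=22 Greywater=4 Ironridge=10 Juniper=25 → close Juniper (overflow 18)
  25÷5 = 5 each, +1 to first 0
Round 2: Ashgrove=10 Briarlake=15 Elkhorn=27 Greywater=9 Ironridge=15 → close Elkhorn (overflow 20)
  27÷4 = 6 each, +1 to first 3
Round 3: Ashgrove=17 Briarlake=22 Greywater=16 Ironridge=21 → close Briarlake (overflow 16)
  22÷3 = 7 each, +1 to first 1
Round 4: Ashgrove=25 Greywater=23 Ironridge=28 → close Ironridge (overflow 23)
  28÷2 = 14 each, +1 to first 0
Round 5: Ashgrove=39 Greywater=37 → close Ashgrove (overflow 32)
  39÷1 = 39 each, +1 to first 0

Closure order: Juniper, Elkhorn, Briarlake, Ironridge, Ashgrove
Last habitat: Greywater with 76 animals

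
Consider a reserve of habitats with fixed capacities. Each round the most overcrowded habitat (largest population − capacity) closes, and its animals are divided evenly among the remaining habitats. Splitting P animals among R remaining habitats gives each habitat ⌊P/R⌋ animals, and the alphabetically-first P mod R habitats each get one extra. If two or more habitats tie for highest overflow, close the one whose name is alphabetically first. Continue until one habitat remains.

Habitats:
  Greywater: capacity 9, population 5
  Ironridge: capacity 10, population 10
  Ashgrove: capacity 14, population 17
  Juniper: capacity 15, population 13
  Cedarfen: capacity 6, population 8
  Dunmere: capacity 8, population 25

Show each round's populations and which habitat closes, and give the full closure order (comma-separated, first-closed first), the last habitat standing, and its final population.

Round 1: Ashgrove=17 Cedarfen=8 Dunmere=25 Greywater=5 Ironridge=10 Juniper=13 → close Dunmere (overflow 17)
  25÷5 = 5 each, +1 to first 0
Round 2: Ashgrove=22 Cedarfen=13 Greywater=10 Ironridge=15 Juniper=18 → close Ashgrove (overflow 8)
  22÷4 = 5 each, +1 to first 2
Round 3: Cedarfen=19 Greywater=16 Ironridge=20 Juniper=23 → close Cedarfen (overflow 13)
  19÷3 = 6 each, +1 to first 1
Round 4: Greywater=23 Ironridge=26 Juniper=29 → close Ironridge (overflow 16)
  26÷2 = 13 each, +1 to first 0
Round 5: Greywater=36 Juniper=42 → close Greywater (overflow 27)
  36÷1 = 36 each, +1 to first 0

Closure order: Dunmere, Ashgrove, Cedarfen, Ironridge, Greywater
Last habitat: Juniper with 78 animals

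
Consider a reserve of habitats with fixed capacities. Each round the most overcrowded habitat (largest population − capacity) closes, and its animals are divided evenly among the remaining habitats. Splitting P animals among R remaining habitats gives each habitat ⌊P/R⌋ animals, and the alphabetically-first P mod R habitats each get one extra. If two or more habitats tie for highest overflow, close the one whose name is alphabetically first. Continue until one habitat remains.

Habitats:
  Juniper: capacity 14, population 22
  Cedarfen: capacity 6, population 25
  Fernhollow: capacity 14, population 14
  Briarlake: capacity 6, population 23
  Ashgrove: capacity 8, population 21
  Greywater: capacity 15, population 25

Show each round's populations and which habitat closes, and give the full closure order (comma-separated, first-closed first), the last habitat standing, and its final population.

Round 1: Ashgrove=21 Briarlake=23 Cedarfen=25 Fernhollow=14 Greywater=25 Juniper=22 → close Cedarfen (overflow 19)
  25÷5 = 5 each, +1 to first 0
Round 2: Ashgrove=26 Briarlake=28 Fernhollow=19 Greywater=30 Juniper=27 → close Briarlake (overflow 22)
  28÷4 = 7 each, +1 to first 0
Round 3: Ashgrove=33 Fernhollow=26 Greywater=37 Juniper=34 → close Ashgrove (overflow 25)
  33÷3 = 11 each, +1 to first 0
Round 4: Fernhollow=37 Greywater=48 Juniper=45 → close Greywater (overflow 33)
  48÷2 = 24 each, +1 to first 0
Round 5: Fernhollow=61 Juniper=69 → close Juniper (overflow 55)
  69÷1 = 69 each, +1 to first 0

Closure order: Cedarfen, Briarlake, Ashgrove, Greywater, Juniper
Last habitat: Fernhollow with 130 animals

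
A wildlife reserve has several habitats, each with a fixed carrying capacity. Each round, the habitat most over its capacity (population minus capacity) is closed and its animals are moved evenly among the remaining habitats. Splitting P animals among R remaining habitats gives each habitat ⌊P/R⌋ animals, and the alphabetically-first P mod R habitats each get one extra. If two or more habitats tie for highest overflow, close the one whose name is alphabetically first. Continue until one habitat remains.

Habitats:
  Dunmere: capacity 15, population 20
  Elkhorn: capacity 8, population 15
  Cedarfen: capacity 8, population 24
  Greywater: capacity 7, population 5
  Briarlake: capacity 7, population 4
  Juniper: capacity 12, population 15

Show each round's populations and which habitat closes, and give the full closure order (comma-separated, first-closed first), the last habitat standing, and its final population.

Closure order: Cedarfen, Elkhorn, Dunmere, Juniper, Greywater
Last habitat: Briarlake with 83 animals

Round 1: Briarlake=4 Cedarfen=24 Dunmere=20 Elkhorn=15 Greywater=5 Juniper=15 → close Cedarfen (overflow 16)
  24÷5 = 4 each, +1 to first 4
Round 2: Briarlake=9 Dunmere=25 Elkhorn=20 Greywater=10 Juniper=19 → close Elkhorn (overflow 12)
  20÷4 = 5 each, +1 to first 0
Round 3: Briarlake=14 Dunmere=30 Greywater=15 Juniper=24 → close Dunmere (overflow 15)
  30÷3 = 10 each, +1 to first 0
Round 4: Briarlake=24 Greywater=25 Juniper=34 → close Juniper (overflow 22)
  34÷2 = 17 each, +1 to first 0
Round 5: Briarlake=41 Greywater=42 → close Greywater (overflow 35)
  42÷1 = 42 each, +1 to first 0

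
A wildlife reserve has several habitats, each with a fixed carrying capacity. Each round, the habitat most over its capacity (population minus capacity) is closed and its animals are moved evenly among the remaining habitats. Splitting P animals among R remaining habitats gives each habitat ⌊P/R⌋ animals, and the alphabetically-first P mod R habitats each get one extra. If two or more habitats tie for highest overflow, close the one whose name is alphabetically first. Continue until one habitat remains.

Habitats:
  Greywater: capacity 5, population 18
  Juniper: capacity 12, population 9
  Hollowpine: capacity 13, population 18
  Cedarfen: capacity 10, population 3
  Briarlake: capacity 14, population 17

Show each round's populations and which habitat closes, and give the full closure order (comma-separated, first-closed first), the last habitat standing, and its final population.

Closure order: Greywater, Hollowpine, Briarlake, Juniper
Last habitat: Cedarfen with 65 animals

Round 1: Briarlake=17 Cedarfen=3 Greywater=18 Hollowpine=18 Juniper=9 → close Greywater (overflow 13)
  18÷4 = 4 each, +1 to first 2
Round 2: Briarlake=22 Cedarfen=8 Hollowpine=22 Juniper=13 → close Hollowpine (overflow 9)
  22÷3 = 7 each, +1 to first 1
Round 3: Briarlake=30 Cedarfen=15 Juniper=20 → close Briarlake (overflow 16)
  30÷2 = 15 each, +1 to first 0
Round 4: Cedarfen=30 Juniper=35 → close Juniper (overflow 23)
  35÷1 = 35 each, +1 to first 0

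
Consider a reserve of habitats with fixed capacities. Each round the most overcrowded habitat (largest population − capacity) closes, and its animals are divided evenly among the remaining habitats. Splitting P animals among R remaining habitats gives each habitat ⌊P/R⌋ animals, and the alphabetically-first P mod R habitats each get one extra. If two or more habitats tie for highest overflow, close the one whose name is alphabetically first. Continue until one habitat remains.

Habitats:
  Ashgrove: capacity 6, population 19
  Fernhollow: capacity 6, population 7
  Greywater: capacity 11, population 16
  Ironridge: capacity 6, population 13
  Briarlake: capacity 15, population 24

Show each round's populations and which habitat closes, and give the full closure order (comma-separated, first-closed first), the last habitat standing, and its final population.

Closure order: Ashgrove, Briarlake, Greywater, Ironridge
Last habitat: Fernhollow with 79 animals

Round 1: Ashgrove=19 Briarlake=24 Fernhollow=7 Greywater=16 Ironridge=13 → close Ashgrove (overflow 13)
  19÷4 = 4 each, +1 to first 3
Round 2: Briarlake=29 Fernhollow=12 Greywater=21 Ironridge=17 → close Briarlake (overflow 14)
  29÷3 = 9 each, +1 to first 2
Round 3: Fernhollow=22 Greywater=31 Ironridge=26 → close Greywater (overflow 20)
  31÷2 = 15 each, +1 to first 1
Round 4: Fernhollow=38 Ironridge=41 → close Ironridge (overflow 35)
  41÷1 = 41 each, +1 to first 0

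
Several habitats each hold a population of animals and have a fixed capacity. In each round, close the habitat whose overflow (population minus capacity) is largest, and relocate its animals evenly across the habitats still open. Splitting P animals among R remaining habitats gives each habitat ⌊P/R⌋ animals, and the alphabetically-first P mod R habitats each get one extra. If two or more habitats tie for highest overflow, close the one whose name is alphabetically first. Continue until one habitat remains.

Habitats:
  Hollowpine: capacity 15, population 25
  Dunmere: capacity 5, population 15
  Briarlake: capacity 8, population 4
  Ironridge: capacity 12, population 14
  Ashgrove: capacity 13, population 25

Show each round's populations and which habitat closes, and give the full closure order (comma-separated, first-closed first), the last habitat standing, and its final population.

Round 1: Ashgrove=25 Briarlake=4 Dunmere=15 Hollowpine=25 Ironridge=14 → close Ashgrove (overflow 12)
  25÷4 = 6 each, +1 to first 1
Round 2: Briarlake=11 Dunmere=21 Hollowpine=31 Ironridge=20 → close Dunmere (overflow 16)
  21÷3 = 7 each, +1 to first 0
Round 3: Briarlake=18 Hollowpine=38 Ironridge=27 → close Hollowpine (overflow 23)
  38÷2 = 19 each, +1 to first 0
Round 4: Briarlake=37 Ironridge=46 → close Ironridge (overflow 34)
  46÷1 = 46 each, +1 to first 0

Closure order: Ashgrove, Dunmere, Hollowpine, Ironridge
Last habitat: Briarlake with 83 animals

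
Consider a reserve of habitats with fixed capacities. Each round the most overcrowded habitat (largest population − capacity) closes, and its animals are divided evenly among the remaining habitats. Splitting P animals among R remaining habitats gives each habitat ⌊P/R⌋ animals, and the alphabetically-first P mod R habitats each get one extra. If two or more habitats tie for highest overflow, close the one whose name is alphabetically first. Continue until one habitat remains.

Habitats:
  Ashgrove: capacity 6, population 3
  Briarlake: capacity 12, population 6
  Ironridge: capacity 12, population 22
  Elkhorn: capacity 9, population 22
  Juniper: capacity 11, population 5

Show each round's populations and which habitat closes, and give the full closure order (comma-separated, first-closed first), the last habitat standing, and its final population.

Round 1: Ashgrove=3 Briarlake=6 Elkhorn=22 Ironridge=22 Juniper=5 → close Elkhorn (overflow 13)
  22÷4 = 5 each, +1 to first 2
Round 2: Ashgrove=9 Briarlake=12 Ironridge=27 Juniper=10 → close Ironridge (overflow 15)
  27÷3 = 9 each, +1 to first 0
Round 3: Ashgrove=18 Briarlake=21 Juniper=19 → close Ashgrove (overflow 12)
  18÷2 = 9 each, +1 to first 0
Round 4: Briarlake=30 Juniper=28 → close Briarlake (overflow 18)
  30÷1 = 30 each, +1 to first 0

Closure order: Elkhorn, Ironridge, Ashgrove, Briarlake
Last habitat: Juniper with 58 animals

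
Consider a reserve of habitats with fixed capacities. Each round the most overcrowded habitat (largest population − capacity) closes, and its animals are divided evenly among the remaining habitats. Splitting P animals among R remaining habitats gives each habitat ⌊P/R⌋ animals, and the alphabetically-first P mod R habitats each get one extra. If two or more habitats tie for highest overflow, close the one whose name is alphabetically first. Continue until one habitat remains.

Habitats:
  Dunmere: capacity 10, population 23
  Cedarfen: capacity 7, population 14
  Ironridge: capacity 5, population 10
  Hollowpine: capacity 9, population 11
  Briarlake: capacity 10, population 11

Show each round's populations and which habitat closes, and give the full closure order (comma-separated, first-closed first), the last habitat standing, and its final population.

Round 1: Briarlake=11 Cedarfen=14 Dunmere=23 Hollowpine=11 Ironridge=10 → close Dunmere (overflow 13)
  23÷4 = 5 each, +1 to first 3
Round 2: Briarlake=17 Cedarfen=20 Hollowpine=17 Ironridge=15 → close Cedarfen (overflow 13)
  20÷3 = 6 each, +1 to first 2
Round 3: Briarlake=24 Hollowpine=24 Ironridge=21 → close Ironridge (overflow 16)
  21÷2 = 10 each, +1 to first 1
Round 4: Briarlake=35 Hollowpine=34 → close Briarlake (overflow 25)
  35÷1 = 35 each, +1 to first 0

Closure order: Dunmere, Cedarfen, Ironridge, Briarlake
Last habitat: Hollowpine with 69 animals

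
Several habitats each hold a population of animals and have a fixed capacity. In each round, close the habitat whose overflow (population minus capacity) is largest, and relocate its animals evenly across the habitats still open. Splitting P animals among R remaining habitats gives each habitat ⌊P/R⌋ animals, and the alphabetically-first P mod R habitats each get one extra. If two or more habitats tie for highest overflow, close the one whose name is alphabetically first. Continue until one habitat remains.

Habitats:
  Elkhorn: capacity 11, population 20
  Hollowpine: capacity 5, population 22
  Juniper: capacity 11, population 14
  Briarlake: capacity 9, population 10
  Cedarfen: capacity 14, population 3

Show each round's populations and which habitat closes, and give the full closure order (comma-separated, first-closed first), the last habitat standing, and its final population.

Round 1: Briarlake=10 Cedarfen=3 Elkhorn=20 Hollowpine=22 Juniper=14 → close Hollowpine (overflow 17)
  22÷4 = 5 each, +1 to first 2
Round 2: Briarlake=16 Cedarfen=9 Elkhorn=25 Juniper=19 → close Elkhorn (overflow 14)
  25÷3 = 8 each, +1 to first 1
Round 3: Briarlake=25 Cedarfen=17 Juniper=27 → close Briarlake (overflow 16)
  25÷2 = 12 each, +1 to first 1
Round 4: Cedarfen=30 Juniper=39 → close Juniper (overflow 28)
  39÷1 = 39 each, +1 to first 0

Closure order: Hollowpine, Elkhorn, Briarlake, Juniper
Last habitat: Cedarfen with 69 animals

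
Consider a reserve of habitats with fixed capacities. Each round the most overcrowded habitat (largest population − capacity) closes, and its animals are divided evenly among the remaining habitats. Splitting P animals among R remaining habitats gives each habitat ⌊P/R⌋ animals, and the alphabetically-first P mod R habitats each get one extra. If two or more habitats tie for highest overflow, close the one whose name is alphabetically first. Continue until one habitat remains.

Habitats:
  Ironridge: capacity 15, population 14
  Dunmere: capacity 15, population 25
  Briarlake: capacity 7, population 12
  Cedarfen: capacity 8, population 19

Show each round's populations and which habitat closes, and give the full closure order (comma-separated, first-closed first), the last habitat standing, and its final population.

Round 1: Briarlake=12 Cedarfen=19 Dunmere=25 Ironridge=14 → close Cedarfen (overflow 11)
  19÷3 = 6 each, +1 to first 1
Round 2: Briarlake=19 Dunmere=31 Ironridge=20 → close Dunmere (overflow 16)
  31÷2 = 15 each, +1 to first 1
Round 3: Briarlake=35 Ironridge=35 → close Briarlake (overflow 28)
  35÷1 = 35 each, +1 to first 0

Closure order: Cedarfen, Dunmere, Briarlake
Last habitat: Ironridge with 70 animals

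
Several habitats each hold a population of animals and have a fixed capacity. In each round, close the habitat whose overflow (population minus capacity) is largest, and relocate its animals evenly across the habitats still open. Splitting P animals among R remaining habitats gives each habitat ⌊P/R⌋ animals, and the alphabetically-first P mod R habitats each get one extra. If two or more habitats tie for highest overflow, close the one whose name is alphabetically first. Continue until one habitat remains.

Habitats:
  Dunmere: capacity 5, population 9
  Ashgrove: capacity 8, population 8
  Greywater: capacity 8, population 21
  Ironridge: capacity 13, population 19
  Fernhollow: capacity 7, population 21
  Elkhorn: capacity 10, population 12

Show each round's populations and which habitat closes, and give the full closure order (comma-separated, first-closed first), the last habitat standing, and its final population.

Closure order: Fernhollow, Greywater, Ironridge, Dunmere, Ashgrove
Last habitat: Elkhorn with 90 animals

Round 1: Ashgrove=8 Dunmere=9 Elkhorn=12 Fernhollow=21 Greywater=21 Ironridge=19 → close Fernhollow (overflow 14)
  21÷5 = 4 each, +1 to first 1
Round 2: Ashgrove=13 Dunmere=13 Elkhorn=16 Greywater=25 Ironridge=23 → close Greywater (overflow 17)
  25÷4 = 6 each, +1 to first 1
Round 3: Ashgrove=20 Dunmere=19 Elkhorn=22 Ironridge=29 → close Ironridge (overflow 16)
  29÷3 = 9 each, +1 to first 2
Round 4: Ashgrove=30 Dunmere=29 Elkhorn=31 → close Dunmere (overflow 24)
  29÷2 = 14 each, +1 to first 1
Round 5: Ashgrove=45 Elkhorn=45 → close Ashgrove (overflow 37)
  45÷1 = 45 each, +1 to first 0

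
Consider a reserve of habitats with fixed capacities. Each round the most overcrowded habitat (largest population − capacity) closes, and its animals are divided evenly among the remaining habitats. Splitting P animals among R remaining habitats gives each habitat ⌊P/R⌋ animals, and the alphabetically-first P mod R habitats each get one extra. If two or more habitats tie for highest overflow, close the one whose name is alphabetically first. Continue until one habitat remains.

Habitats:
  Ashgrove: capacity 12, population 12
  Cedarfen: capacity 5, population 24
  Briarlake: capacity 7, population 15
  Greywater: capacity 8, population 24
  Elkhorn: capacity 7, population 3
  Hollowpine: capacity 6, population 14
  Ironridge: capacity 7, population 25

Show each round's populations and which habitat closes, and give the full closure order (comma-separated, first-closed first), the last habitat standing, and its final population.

Round 1: Ashgrove=12 Briarlake=15 Cedarfen=24 Elkhorn=3 Greywater=24 Hollowpine=14 Ironridge=25 → close Cedarfen (overflow 19)
  24÷6 = 4 each, +1 to first 0
Round 2: Ashgrove=16 Briarlake=19 Elkhorn=7 Greywater=28 Hollowpine=18 Ironridge=29 → close Ironridge (overflow 22)
  29÷5 = 5 each, +1 to first 4
Round 3: Ashgrove=22 Briarlake=25 Elkhorn=13 Greywater=34 Hollowpine=23 → close Greywater (overflow 26)
  34÷4 = 8 each, +1 to first 2
Round 4: Ashgrove=31 Briarlake=34 Elkhorn=21 Hollowpine=31 → close Briarlake (overflow 27)
  34÷3 = 11 each, +1 to first 1
Round 5: Ashgrove=43 Elkhorn=32 Hollowpine=42 → close Hollowpine (overflow 36)
  42÷2 = 21 each, +1 to first 0
Round 6: Ashgrove=64 Elkhorn=53 → close Ashgrove (overflow 52)
  64÷1 = 64 each, +1 to first 0

Closure order: Cedarfen, Ironridge, Greywater, Briarlake, Hollowpine, Ashgrove
Last habitat: Elkhorn with 117 animals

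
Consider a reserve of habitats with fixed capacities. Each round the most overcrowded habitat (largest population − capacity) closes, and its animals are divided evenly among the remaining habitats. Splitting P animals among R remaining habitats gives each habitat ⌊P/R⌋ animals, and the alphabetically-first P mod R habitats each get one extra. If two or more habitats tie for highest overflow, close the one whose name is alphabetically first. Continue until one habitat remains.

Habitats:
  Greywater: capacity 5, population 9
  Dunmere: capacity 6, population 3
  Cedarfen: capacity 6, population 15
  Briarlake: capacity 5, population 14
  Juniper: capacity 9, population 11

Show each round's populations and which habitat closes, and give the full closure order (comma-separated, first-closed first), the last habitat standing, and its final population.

Round 1: Briarlake=14 Cedarfen=15 Dunmere=3 Greywater=9 Juniper=11 → close Briarlake (overflow 9)
  14÷4 = 3 each, +1 to first 2
Round 2: Cedarfen=19 Dunmere=7 Greywater=12 Juniper=14 → close Cedarfen (overflow 13)
  19÷3 = 6 each, +1 to first 1
Round 3: Dunmere=14 Greywater=18 Juniper=20 → close Greywater (overflow 13)
  18÷2 = 9 each, +1 to first 0
Round 4: Dunmere=23 Juniper=29 → close Juniper (overflow 20)
  29÷1 = 29 each, +1 to first 0

Closure order: Briarlake, Cedarfen, Greywater, Juniper
Last habitat: Dunmere with 52 animals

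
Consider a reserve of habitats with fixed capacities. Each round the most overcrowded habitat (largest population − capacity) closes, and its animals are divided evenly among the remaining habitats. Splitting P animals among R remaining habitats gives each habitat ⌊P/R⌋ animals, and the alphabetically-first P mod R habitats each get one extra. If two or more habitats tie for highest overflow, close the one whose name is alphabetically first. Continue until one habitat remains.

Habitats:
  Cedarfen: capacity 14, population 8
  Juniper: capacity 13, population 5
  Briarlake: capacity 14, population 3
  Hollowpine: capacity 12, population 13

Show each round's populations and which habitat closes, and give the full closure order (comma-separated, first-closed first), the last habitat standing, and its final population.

Round 1: Briarlake=3 Cedarfen=8 Hollowpine=13 Juniper=5 → close Hollowpine (overflow 1)
  13÷3 = 4 each, +1 to first 1
Round 2: Briarlake=8 Cedarfen=12 Juniper=9 → close Cedarfen (overflow -2)
  12÷2 = 6 each, +1 to first 0
Round 3: Briarlake=14 Juniper=15 → close Juniper (overflow 2)
  15÷1 = 15 each, +1 to first 0

Closure order: Hollowpine, Cedarfen, Juniper
Last habitat: Briarlake with 29 animals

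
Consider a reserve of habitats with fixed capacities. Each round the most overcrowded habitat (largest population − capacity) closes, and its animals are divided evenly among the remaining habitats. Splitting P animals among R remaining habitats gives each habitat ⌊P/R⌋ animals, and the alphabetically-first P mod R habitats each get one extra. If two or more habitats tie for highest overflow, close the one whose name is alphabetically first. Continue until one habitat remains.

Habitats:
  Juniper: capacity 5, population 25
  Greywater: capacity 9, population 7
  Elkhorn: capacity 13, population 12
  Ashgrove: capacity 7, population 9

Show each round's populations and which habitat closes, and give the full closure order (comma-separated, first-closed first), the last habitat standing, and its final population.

Closure order: Juniper, Ashgrove, Elkhorn
Last habitat: Greywater with 53 animals

Round 1: Ashgrove=9 Elkhorn=12 Greywater=7 Juniper=25 → close Juniper (overflow 20)
  25÷3 = 8 each, +1 to first 1
Round 2: Ashgrove=18 Elkhorn=20 Greywater=15 → close Ashgrove (overflow 11)
  18÷2 = 9 each, +1 to first 0
Round 3: Elkhorn=29 Greywater=24 → close Elkhorn (overflow 16)
  29÷1 = 29 each, +1 to first 0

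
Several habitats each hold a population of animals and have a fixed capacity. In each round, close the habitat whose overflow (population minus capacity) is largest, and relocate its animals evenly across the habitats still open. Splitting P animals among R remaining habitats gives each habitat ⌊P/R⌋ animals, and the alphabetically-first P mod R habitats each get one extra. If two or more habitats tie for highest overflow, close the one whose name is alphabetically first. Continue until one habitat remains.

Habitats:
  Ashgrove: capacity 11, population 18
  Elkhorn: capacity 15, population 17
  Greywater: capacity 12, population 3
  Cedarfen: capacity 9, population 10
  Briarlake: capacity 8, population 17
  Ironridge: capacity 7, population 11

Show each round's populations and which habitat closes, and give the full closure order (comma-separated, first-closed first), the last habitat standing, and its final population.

Closure order: Briarlake, Ashgrove, Ironridge, Cedarfen, Elkhorn
Last habitat: Greywater with 76 animals

Round 1: Ashgrove=18 Briarlake=17 Cedarfen=10 Elkhorn=17 Greywater=3 Ironridge=11 → close Briarlake (overflow 9)
  17÷5 = 3 each, +1 to first 2
Round 2: Ashgrove=22 Cedarfen=14 Elkhorn=20 Greywater=6 Ironridge=14 → close Ashgrove (overflow 11)
  22÷4 = 5 each, +1 to first 2
Round 3: Cedarfen=20 Elkhorn=26 Greywater=11 Ironridge=19 → close Ironridge (overflow 12)
  19÷3 = 6 each, +1 to first 1
Round 4: Cedarfen=27 Elkhorn=32 Greywater=17 → close Cedarfen (overflow 18)
  27÷2 = 13 each, +1 to first 1
Round 5: Elkhorn=46 Greywater=30 → close Elkhorn (overflow 31)
  46÷1 = 46 each, +1 to first 0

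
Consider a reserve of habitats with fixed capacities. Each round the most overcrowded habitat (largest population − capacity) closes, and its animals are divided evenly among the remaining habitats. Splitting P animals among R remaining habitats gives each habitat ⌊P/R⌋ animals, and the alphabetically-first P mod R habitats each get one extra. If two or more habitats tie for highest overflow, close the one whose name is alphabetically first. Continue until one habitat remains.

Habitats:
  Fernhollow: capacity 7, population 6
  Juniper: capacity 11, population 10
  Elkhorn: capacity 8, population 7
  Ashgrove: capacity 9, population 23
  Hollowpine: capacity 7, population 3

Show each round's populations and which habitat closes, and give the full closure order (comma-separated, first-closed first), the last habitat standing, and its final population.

Closure order: Ashgrove, Elkhorn, Fernhollow, Juniper
Last habitat: Hollowpine with 49 animals

Round 1: Ashgrove=23 Elkhorn=7 Fernhollow=6 Hollowpine=3 Juniper=10 → close Ashgrove (overflow 14)
  23÷4 = 5 each, +1 to first 3
Round 2: Elkhorn=13 Fernhollow=12 Hollowpine=9 Juniper=15 → close Elkhorn (overflow 5)
  13÷3 = 4 each, +1 to first 1
Round 3: Fernhollow=17 Hollowpine=13 Juniper=19 → close Fernhollow (overflow 10)
  17÷2 = 8 each, +1 to first 1
Round 4: Hollowpine=22 Juniper=27 → close Juniper (overflow 16)
  27÷1 = 27 each, +1 to first 0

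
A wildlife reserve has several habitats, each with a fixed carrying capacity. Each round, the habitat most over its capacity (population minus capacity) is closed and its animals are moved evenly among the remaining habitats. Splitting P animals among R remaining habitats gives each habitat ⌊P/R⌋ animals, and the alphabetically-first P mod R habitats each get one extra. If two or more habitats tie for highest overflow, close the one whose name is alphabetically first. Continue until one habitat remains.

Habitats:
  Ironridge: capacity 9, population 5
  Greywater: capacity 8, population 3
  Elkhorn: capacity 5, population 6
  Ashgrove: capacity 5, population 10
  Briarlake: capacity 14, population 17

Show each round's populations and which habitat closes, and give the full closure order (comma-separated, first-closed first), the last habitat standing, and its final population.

Round 1: Ashgrove=10 Briarlake=17 Elkhorn=6 Greywater=3 Ironridge=5 → close Ashgrove (overflow 5)
  10÷4 = 2 each, +1 to first 2
Round 2: Briarlake=20 Elkhorn=9 Greywater=5 Ironridge=7 → close Briarlake (overflow 6)
  20÷3 = 6 each, +1 to first 2
Round 3: Elkhorn=16 Greywater=12 Ironridge=13 → close Elkhorn (overflow 11)
  16÷2 = 8 each, +1 to first 0
Round 4: Greywater=20 Ironridge=21 → close Greywater (overflow 12)
  20÷1 = 20 each, +1 to first 0

Closure order: Ashgrove, Briarlake, Elkhorn, Greywater
Last habitat: Ironridge with 41 animals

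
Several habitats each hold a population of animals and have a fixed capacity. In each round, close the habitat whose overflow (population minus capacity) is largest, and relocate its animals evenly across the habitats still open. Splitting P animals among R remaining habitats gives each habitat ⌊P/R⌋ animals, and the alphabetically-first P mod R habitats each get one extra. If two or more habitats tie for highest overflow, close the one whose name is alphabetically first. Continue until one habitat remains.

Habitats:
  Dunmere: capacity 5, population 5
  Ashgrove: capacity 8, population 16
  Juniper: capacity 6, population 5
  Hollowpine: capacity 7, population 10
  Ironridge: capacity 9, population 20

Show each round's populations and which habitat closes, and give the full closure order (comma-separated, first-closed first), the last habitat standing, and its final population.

Closure order: Ironridge, Ashgrove, Hollowpine, Dunmere
Last habitat: Juniper with 56 animals

Round 1: Ashgrove=16 Dunmere=5 Hollowpine=10 Ironridge=20 Juniper=5 → close Ironridge (overflow 11)
  20÷4 = 5 each, +1 to first 0
Round 2: Ashgrove=21 Dunmere=10 Hollowpine=15 Juniper=10 → close Ashgrove (overflow 13)
  21÷3 = 7 each, +1 to first 0
Round 3: Dunmere=17 Hollowpine=22 Juniper=17 → close Hollowpine (overflow 15)
  22÷2 = 11 each, +1 to first 0
Round 4: Dunmere=28 Juniper=28 → close Dunmere (overflow 23)
  28÷1 = 28 each, +1 to first 0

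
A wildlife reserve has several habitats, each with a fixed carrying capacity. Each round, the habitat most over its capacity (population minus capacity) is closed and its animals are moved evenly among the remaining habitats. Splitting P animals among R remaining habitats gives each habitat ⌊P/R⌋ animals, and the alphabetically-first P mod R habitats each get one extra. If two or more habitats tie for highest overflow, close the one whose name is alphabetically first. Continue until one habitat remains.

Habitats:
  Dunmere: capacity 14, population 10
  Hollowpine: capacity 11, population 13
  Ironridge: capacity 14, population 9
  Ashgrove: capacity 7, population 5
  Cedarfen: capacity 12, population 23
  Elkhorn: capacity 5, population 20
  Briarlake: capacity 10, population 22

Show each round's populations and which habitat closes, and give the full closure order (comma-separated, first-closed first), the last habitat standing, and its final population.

Closure order: Elkhorn, Briarlake, Cedarfen, Hollowpine, Ashgrove, Dunmere
Last habitat: Ironridge with 102 animals

Round 1: Ashgrove=5 Briarlake=22 Cedarfen=23 Dunmere=10 Elkhorn=20 Hollowpine=13 Ironridge=9 → close Elkhorn (overflow 15)
  20÷6 = 3 each, +1 to first 2
Round 2: Ashgrove=9 Briarlake=26 Cedarfen=26 Dunmere=13 Hollowpine=16 Ironridge=12 → close Briarlake (overflow 16)
  26÷5 = 5 each, +1 to first 1
Round 3: Ashgrove=15 Cedarfen=31 Dunmere=18 Hollowpine=21 Ironridge=17 → close Cedarfen (overflow 19)
  31÷4 = 7 each, +1 to first 3
Round 4: Ashgrove=23 Dunmere=26 Hollowpine=29 Ironridge=24 → close Hollowpine (overflow 18)
  29÷3 = 9 each, +1 to first 2
Round 5: Ashgrove=33 Dunmere=36 Ironridge=33 → close Ashgrove (overflow 26)
  33÷2 = 16 each, +1 to first 1
Round 6: Dunmere=53 Ironridge=49 → close Dunmere (overflow 39)
  53÷1 = 53 each, +1 to first 0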